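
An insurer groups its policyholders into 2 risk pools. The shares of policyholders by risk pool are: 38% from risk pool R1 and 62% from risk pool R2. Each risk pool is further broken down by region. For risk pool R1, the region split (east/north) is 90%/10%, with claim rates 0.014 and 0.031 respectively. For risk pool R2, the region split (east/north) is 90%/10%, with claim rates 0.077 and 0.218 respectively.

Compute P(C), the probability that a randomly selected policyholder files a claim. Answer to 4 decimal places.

P(C|R1) = 0.9·0.014 + 0.1·0.031 = 0.0126 + 0.0031 = 0.0157
P(C|R2) = 0.9·0.077 + 0.1·0.218 = 0.0693 + 0.0218 = 0.0911
By total probability over the outer partition,
P(C) = 0.38·0.0157 + 0.62·0.0911
      = 0.005966 + 0.056482 = 0.062448

0.0624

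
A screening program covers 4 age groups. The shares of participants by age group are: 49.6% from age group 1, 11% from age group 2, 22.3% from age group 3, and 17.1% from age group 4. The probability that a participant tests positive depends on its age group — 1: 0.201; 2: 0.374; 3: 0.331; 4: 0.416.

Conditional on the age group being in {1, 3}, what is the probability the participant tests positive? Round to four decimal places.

Let S = {1, 3}.
P(S) = 0.496 + 0.223 = 0.719.
P(T ∩ S) = 0.201·0.496 + 0.331·0.223 = 0.099696 + 0.073813 = 0.173509.
P(T | S) = 0.173509 / 0.719 = 0.241320…

P(T|S) ≈ 0.2413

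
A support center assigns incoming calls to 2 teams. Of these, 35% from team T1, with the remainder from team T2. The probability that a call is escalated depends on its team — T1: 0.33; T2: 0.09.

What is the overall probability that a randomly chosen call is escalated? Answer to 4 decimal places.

P(T2) = 1 − (0.35) = 0.65.
Summing over the partition,
P(E) = P(E|T1)·P(T1) + P(E|T2)·P(T2)
      = 0.33·0.35 + 0.09·0.65
      = 0.1155 + 0.0585 = 0.174

P(E) ≈ 0.1740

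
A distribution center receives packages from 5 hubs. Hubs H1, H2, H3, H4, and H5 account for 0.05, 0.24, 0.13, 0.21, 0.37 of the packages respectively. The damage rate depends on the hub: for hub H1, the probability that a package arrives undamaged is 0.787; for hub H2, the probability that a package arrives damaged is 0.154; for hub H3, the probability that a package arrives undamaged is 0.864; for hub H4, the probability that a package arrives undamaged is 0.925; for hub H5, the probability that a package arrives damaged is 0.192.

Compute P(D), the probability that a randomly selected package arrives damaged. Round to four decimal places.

P(D|H1) = 1 − 0.787 = 0.213.
P(D|H3) = 1 − 0.864 = 0.136.
P(D|H4) = 1 − 0.925 = 0.075.
P(D) = P(D|H1)·P(H1) + P(D|H2)·P(H2) + P(D|H3)·P(H3) + P(D|H4)·P(H4) + P(D|H5)·P(H5)
      = 0.213·0.05 + 0.154·0.24 + 0.136·0.13 + 0.075·0.21 + 0.192·0.37
      = 0.01065 + 0.03696 + 0.01768 + 0.01575 + 0.07104 = 0.15208

P(D) ≈ 0.1521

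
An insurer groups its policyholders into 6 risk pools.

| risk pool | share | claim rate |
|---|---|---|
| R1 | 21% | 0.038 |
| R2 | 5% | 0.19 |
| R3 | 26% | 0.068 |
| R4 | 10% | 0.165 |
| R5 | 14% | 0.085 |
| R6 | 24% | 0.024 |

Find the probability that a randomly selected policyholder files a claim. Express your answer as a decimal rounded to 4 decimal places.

0.0693

By the law of total probability,
P(C) = P(C|R1)·P(R1) + P(C|R2)·P(R2) + P(C|R3)·P(R3) + P(C|R4)·P(R4) + P(C|R5)·P(R5) + P(C|R6)·P(R6)
      = 0.038·0.21 + 0.19·0.05 + 0.068·0.26 + 0.165·0.1 + 0.085·0.14 + 0.024·0.24
      = 0.00798 + 0.0095 + 0.01768 + 0.0165 + 0.0119 + 0.00576 = 0.06932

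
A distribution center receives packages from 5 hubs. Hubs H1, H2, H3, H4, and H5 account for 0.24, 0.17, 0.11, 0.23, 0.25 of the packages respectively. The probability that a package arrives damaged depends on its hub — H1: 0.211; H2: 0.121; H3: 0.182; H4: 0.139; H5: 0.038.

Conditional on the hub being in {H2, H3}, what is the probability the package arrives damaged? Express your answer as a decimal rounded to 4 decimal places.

Let S = {H2, H3}.
P(S) = 0.17 + 0.11 = 0.28.
P(D ∩ S) = 0.121·0.17 + 0.182·0.11 = 0.02057 + 0.02002 = 0.04059.
P(D | S) = 0.04059 / 0.28 = 0.144964…

P(D|S) ≈ 0.1450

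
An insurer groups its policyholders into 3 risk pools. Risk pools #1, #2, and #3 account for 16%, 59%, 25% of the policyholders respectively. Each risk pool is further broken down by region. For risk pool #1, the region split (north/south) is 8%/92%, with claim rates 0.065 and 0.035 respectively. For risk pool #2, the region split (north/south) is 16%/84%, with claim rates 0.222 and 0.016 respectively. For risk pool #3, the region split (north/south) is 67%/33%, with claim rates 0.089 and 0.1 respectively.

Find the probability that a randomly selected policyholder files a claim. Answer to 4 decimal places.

P(C) ≈ 0.0580

P(C|#1) = 0.08·0.065 + 0.92·0.035 = 0.0052 + 0.0322 = 0.0374
P(C|#2) = 0.16·0.222 + 0.84·0.016 = 0.03552 + 0.01344 = 0.04896
P(C|#3) = 0.67·0.089 + 0.33·0.1 = 0.05963 + 0.033 = 0.09263
By total probability over the outer partition,
P(C) = 0.16·0.0374 + 0.59·0.04896 + 0.25·0.09263
      = 0.005984 + 0.0288864 + 0.0231575 = 0.0580279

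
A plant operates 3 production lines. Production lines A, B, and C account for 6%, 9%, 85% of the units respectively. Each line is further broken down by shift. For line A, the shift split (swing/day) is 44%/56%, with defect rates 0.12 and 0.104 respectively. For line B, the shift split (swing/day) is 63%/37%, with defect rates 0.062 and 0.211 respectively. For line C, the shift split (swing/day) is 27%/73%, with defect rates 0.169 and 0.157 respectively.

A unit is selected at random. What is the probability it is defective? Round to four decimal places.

P(D|A) = 0.44·0.12 + 0.56·0.104 = 0.0528 + 0.05824 = 0.11104
P(D|B) = 0.63·0.062 + 0.37·0.211 = 0.03906 + 0.07807 = 0.11713
P(D|C) = 0.27·0.169 + 0.73·0.157 = 0.04563 + 0.11461 = 0.16024
By total probability over the outer partition,
P(D) = 0.06·0.11104 + 0.09·0.11713 + 0.85·0.16024
      = 0.0066624 + 0.0105417 + 0.136204 = 0.1534081

0.1534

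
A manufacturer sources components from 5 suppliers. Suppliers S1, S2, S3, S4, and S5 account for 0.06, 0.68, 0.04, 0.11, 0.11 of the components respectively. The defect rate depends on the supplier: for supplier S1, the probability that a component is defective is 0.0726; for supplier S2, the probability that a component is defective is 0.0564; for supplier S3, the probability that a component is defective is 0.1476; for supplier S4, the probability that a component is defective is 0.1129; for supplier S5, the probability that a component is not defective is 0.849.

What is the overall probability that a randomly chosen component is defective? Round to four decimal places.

P(D) ≈ 0.0776

P(D|S5) = 1 − 0.849 = 0.151.
P(D) = P(D|S1)·P(S1) + P(D|S2)·P(S2) + P(D|S3)·P(S3) + P(D|S4)·P(S4) + P(D|S5)·P(S5)
      = 0.0726·0.06 + 0.0564·0.68 + 0.1476·0.04 + 0.1129·0.11 + 0.151·0.11
      = 0.004356 + 0.038352 + 0.005904 + 0.012419 + 0.01661 = 0.077641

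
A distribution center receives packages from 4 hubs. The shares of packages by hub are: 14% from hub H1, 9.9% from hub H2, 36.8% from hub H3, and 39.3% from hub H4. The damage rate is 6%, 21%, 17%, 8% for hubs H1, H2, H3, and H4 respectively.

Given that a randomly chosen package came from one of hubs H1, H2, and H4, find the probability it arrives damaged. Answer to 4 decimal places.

P(D|S) ≈ 0.0959

Let S = {H1, H2, H4}.
P(S) = 0.14 + 0.099 + 0.393 = 0.632.
P(D ∩ S) = 0.06·0.14 + 0.21·0.099 + 0.08·0.393 = 0.0084 + 0.02079 + 0.03144 = 0.06063.
P(D | S) = 0.06063 / 0.632 = 0.095934…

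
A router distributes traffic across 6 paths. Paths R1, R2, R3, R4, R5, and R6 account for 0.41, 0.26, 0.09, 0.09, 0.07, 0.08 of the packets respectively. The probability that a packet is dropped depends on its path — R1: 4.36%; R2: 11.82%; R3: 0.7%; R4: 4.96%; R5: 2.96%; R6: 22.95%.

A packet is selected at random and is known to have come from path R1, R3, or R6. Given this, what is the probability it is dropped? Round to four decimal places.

Let S = {R1, R3, R6}.
P(S) = 0.41 + 0.09 + 0.08 = 0.58.
P(L ∩ S) = 0.0436·0.41 + 0.007·0.09 + 0.2295·0.08 = 0.017876 + 0.00063 + 0.01836 = 0.036866.
P(L | S) = 0.036866 / 0.58 = 0.063562…

P(L|S) ≈ 0.0636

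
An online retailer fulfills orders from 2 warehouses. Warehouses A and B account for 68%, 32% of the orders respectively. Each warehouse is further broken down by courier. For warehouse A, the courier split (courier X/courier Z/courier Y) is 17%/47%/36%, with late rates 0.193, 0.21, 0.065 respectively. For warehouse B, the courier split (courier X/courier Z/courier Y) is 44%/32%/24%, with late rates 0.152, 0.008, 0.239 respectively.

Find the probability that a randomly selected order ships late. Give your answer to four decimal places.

P(L) ≈ 0.1459

P(L|A) = 0.17·0.193 + 0.47·0.21 + 0.36·0.065 = 0.03281 + 0.0987 + 0.0234 = 0.15491
P(L|B) = 0.44·0.152 + 0.32·0.008 + 0.24·0.239 = 0.06688 + 0.00256 + 0.05736 = 0.1268
By total probability over the outer partition,
P(L) = 0.68·0.15491 + 0.32·0.1268
      = 0.1053388 + 0.040576 = 0.1459148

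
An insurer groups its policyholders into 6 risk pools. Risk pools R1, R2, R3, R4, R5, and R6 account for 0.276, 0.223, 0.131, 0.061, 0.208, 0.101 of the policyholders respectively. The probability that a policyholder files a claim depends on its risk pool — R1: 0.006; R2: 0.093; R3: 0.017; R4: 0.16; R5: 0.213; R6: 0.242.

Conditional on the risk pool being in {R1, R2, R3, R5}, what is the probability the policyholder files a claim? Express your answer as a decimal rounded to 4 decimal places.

Let S = {R1, R2, R3, R5}.
P(S) = 0.276 + 0.223 + 0.131 + 0.208 = 0.838.
P(C ∩ S) = 0.006·0.276 + 0.093·0.223 + 0.017·0.131 + 0.213·0.208 = 0.001656 + 0.020739 + 0.002227 + 0.044304 = 0.068926.
P(C | S) = 0.068926 / 0.838 = 0.082251…

P(C|S) ≈ 0.0823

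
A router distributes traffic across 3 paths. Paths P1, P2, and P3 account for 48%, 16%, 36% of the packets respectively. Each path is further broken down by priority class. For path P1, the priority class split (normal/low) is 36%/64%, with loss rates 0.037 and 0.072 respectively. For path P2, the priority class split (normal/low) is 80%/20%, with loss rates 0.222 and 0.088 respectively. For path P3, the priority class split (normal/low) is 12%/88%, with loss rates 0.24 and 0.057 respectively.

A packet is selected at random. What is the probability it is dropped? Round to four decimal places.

P(L|P1) = 0.36·0.037 + 0.64·0.072 = 0.01332 + 0.04608 = 0.0594
P(L|P2) = 0.8·0.222 + 0.2·0.088 = 0.1776 + 0.0176 = 0.1952
P(L|P3) = 0.12·0.24 + 0.88·0.057 = 0.0288 + 0.05016 = 0.07896
By total probability over the outer partition,
P(L) = 0.48·0.0594 + 0.16·0.1952 + 0.36·0.07896
      = 0.028512 + 0.031232 + 0.0284256 = 0.0881696

P(L) ≈ 0.0882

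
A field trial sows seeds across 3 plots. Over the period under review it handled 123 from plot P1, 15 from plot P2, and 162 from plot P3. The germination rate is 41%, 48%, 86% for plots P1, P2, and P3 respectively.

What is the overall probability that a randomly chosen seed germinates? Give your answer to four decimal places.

0.6565

Total: 123 + 15 + 162 = 300.
P(P1) = 123/300 = 0.41. P(P2) = 15/300 = 0.05. P(P3) = 162/300 = 0.54.
Using total probability over the partition,
P(G) = P(G|P1)·P(P1) + P(G|P2)·P(P2) + P(G|P3)·P(P3)
      = 0.41·0.41 + 0.48·0.05 + 0.86·0.54
      = 0.1681 + 0.024 + 0.4644 = 0.6565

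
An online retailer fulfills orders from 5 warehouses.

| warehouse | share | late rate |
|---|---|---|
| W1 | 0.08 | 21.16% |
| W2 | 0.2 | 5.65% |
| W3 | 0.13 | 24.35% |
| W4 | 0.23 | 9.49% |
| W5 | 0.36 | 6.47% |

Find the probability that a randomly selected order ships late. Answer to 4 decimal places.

P(L) = P(L|W1)·P(W1) + P(L|W2)·P(W2) + P(L|W3)·P(W3) + P(L|W4)·P(W4) + P(L|W5)·P(W5)
      = 0.2116·0.08 + 0.0565·0.2 + 0.2435·0.13 + 0.0949·0.23 + 0.0647·0.36
      = 0.016928 + 0.0113 + 0.031655 + 0.021827 + 0.023292 = 0.105002

P(L) ≈ 0.1050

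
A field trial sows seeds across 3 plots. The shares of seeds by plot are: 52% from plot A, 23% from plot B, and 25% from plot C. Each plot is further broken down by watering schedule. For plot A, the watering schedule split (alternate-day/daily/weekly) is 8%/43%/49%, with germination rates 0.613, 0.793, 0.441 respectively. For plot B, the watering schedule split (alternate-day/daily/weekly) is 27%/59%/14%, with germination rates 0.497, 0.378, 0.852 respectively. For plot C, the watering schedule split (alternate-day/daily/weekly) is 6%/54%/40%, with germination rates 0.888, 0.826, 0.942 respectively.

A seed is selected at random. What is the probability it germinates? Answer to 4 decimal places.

P(G) ≈ 0.6438

P(G|A) = 0.08·0.613 + 0.43·0.793 + 0.49·0.441 = 0.04904 + 0.34099 + 0.21609 = 0.60612
P(G|B) = 0.27·0.497 + 0.59·0.378 + 0.14·0.852 = 0.13419 + 0.22302 + 0.11928 = 0.47649
P(G|C) = 0.06·0.888 + 0.54·0.826 + 0.4·0.942 = 0.05328 + 0.44604 + 0.3768 = 0.87612
Then overall,
P(G) = 0.52·0.60612 + 0.23·0.47649 + 0.25·0.87612
      = 0.3151824 + 0.1095927 + 0.21903 = 0.6438051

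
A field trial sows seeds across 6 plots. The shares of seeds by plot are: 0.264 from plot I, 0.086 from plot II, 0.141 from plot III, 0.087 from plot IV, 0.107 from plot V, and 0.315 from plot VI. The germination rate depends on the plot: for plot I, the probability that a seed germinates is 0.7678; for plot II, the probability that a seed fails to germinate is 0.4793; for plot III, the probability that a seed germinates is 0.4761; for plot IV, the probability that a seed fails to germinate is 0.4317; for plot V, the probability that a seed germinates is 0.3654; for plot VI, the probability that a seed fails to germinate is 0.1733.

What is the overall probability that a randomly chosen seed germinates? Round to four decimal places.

0.6636

P(G|II) = 1 − 0.4793 = 0.5207.
P(G|IV) = 1 − 0.4317 = 0.5683.
P(G|VI) = 1 − 0.1733 = 0.8267.
P(G) = P(G|I)·P(I) + P(G|II)·P(II) + P(G|III)·P(III) + P(G|IV)·P(IV) + P(G|V)·P(V) + P(G|VI)·P(VI)
      = 0.7678·0.264 + 0.5207·0.086 + 0.4761·0.141 + 0.5683·0.087 + 0.3654·0.107 + 0.8267·0.315
      = 0.2026992 + 0.0447802 + 0.0671301 + 0.0494421 + 0.0390978 + 0.2604105 = 0.6635599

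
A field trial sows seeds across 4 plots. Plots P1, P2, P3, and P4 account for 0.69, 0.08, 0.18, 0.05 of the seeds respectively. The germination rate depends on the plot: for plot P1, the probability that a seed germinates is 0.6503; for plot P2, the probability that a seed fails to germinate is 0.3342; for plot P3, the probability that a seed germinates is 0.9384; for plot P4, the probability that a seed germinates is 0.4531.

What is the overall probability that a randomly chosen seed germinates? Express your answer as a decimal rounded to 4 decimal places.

0.6935

P(G|P2) = 1 − 0.3342 = 0.6658.
Using total probability over the partition,
P(G) = P(G|P1)·P(P1) + P(G|P2)·P(P2) + P(G|P3)·P(P3) + P(G|P4)·P(P4)
      = 0.6503·0.69 + 0.6658·0.08 + 0.9384·0.18 + 0.4531·0.05
      = 0.448707 + 0.053264 + 0.168912 + 0.022655 = 0.693538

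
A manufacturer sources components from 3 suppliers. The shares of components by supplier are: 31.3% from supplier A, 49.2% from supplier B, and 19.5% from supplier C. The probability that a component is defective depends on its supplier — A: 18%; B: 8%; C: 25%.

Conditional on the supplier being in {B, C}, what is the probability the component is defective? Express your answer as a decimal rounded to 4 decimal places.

Let S = {B, C}.
P(S) = 0.492 + 0.195 = 0.687.
P(D ∩ S) = 0.08·0.492 + 0.25·0.195 = 0.03936 + 0.04875 = 0.08811.
P(D | S) = 0.08811 / 0.687 = 0.128253…

P(D|S) ≈ 0.1283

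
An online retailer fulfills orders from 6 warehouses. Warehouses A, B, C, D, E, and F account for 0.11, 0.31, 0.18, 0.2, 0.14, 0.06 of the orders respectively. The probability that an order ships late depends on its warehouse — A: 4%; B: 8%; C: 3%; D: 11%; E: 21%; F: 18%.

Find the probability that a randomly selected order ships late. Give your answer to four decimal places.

Summing over the partition,
P(L) = P(L|A)·P(A) + P(L|B)·P(B) + P(L|C)·P(C) + P(L|D)·P(D) + P(L|E)·P(E) + P(L|F)·P(F)
      = 0.04·0.11 + 0.08·0.31 + 0.03·0.18 + 0.11·0.2 + 0.21·0.14 + 0.18·0.06
      = 0.0044 + 0.0248 + 0.0054 + 0.022 + 0.0294 + 0.0108 = 0.0968

0.0968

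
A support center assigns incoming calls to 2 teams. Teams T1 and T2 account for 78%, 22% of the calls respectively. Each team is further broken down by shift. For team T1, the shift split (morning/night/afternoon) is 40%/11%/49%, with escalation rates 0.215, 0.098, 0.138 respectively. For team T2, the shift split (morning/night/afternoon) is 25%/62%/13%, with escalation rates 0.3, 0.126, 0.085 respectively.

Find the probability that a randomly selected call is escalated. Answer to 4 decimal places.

P(E|T1) = 0.4·0.215 + 0.11·0.098 + 0.49·0.138 = 0.086 + 0.01078 + 0.06762 = 0.1644
P(E|T2) = 0.25·0.3 + 0.62·0.126 + 0.13·0.085 = 0.075 + 0.07812 + 0.01105 = 0.16417
By total probability over the outer partition,
P(E) = 0.78·0.1644 + 0.22·0.16417
      = 0.128232 + 0.0361174 = 0.1643494

P(E) ≈ 0.1643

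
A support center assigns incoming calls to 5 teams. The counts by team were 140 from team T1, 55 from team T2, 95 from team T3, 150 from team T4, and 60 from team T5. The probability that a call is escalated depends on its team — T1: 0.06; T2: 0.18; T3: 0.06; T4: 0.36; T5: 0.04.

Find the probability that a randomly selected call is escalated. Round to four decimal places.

Total: 140 + 55 + 95 + 150 + 60 = 500.
P(T1) = 140/500 = 0.28. P(T2) = 55/500 = 0.11. P(T3) = 95/500 = 0.19. P(T4) = 150/500 = 0.3. P(T5) = 60/500 = 0.12.
P(E) = P(E|T1)·P(T1) + P(E|T2)·P(T2) + P(E|T3)·P(T3) + P(E|T4)·P(T4) + P(E|T5)·P(T5)
      = 0.06·0.28 + 0.18·0.11 + 0.06·0.19 + 0.36·0.3 + 0.04·0.12
      = 0.0168 + 0.0198 + 0.0114 + 0.108 + 0.0048 = 0.1608

0.1608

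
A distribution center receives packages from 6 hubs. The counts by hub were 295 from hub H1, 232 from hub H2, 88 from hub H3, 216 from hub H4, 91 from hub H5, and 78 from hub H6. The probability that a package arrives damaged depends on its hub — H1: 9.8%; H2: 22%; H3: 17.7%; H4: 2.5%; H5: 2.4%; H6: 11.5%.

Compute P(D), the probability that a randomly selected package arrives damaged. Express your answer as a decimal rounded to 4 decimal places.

P(D) ≈ 0.1121

Total: 295 + 232 + 88 + 216 + 91 + 78 = 1000.
P(H1) = 295/1000 = 0.295. P(H2) = 232/1000 = 0.232. P(H3) = 88/1000 = 0.088. P(H4) = 216/1000 = 0.216. P(H5) = 91/1000 = 0.091. P(H6) = 78/1000 = 0.078.
Summing over the partition,
P(D) = P(D|H1)·P(H1) + P(D|H2)·P(H2) + P(D|H3)·P(H3) + P(D|H4)·P(H4) + P(D|H5)·P(H5) + P(D|H6)·P(H6)
      = 0.098·0.295 + 0.22·0.232 + 0.177·0.088 + 0.025·0.216 + 0.024·0.091 + 0.115·0.078
      = 0.02891 + 0.05104 + 0.015576 + 0.0054 + 0.002184 + 0.00897 = 0.11208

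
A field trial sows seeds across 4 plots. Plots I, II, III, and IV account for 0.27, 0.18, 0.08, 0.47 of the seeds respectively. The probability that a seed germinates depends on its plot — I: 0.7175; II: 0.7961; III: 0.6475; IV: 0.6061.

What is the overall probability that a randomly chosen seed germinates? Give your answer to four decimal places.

Summing over the partition,
P(G) = P(G|I)·P(I) + P(G|II)·P(II) + P(G|III)·P(III) + P(G|IV)·P(IV)
      = 0.7175·0.27 + 0.7961·0.18 + 0.6475·0.08 + 0.6061·0.47
      = 0.193725 + 0.143298 + 0.0518 + 0.284867 = 0.67369

0.6737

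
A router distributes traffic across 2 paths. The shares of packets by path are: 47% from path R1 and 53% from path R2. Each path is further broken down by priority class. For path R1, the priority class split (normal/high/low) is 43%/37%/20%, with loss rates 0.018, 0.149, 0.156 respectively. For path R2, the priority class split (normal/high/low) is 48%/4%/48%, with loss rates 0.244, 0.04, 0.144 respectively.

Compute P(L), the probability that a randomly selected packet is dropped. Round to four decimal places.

P(L|R1) = 0.43·0.018 + 0.37·0.149 + 0.2·0.156 = 0.00774 + 0.05513 + 0.0312 = 0.09407
P(L|R2) = 0.48·0.244 + 0.04·0.04 + 0.48·0.144 = 0.11712 + 0.0016 + 0.06912 = 0.18784
Then overall,
P(L) = 0.47·0.09407 + 0.53·0.18784
      = 0.0442129 + 0.0995552 = 0.1437681

0.1438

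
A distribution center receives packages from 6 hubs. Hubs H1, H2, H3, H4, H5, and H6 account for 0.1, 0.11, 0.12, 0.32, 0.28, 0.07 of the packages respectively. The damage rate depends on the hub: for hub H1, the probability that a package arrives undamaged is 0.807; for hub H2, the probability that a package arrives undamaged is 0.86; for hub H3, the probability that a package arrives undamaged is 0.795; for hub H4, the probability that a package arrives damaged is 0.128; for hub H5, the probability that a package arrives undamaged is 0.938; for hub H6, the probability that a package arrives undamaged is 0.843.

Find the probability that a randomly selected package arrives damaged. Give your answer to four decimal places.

P(D) ≈ 0.1286

P(D|H1) = 1 − 0.807 = 0.193.
P(D|H2) = 1 − 0.86 = 0.14.
P(D|H3) = 1 − 0.795 = 0.205.
P(D|H5) = 1 − 0.938 = 0.062.
P(D|H6) = 1 − 0.843 = 0.157.
By the law of total probability,
P(D) = P(D|H1)·P(H1) + P(D|H2)·P(H2) + P(D|H3)·P(H3) + P(D|H4)·P(H4) + P(D|H5)·P(H5) + P(D|H6)·P(H6)
      = 0.193·0.1 + 0.14·0.11 + 0.205·0.12 + 0.128·0.32 + 0.062·0.28 + 0.157·0.07
      = 0.0193 + 0.0154 + 0.0246 + 0.04096 + 0.01736 + 0.01099 = 0.12861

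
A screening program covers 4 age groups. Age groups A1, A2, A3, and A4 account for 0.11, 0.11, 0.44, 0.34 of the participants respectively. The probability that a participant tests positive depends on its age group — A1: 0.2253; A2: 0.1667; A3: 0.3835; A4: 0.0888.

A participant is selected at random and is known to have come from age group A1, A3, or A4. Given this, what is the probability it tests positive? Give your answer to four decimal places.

0.2514

Let S = {A1, A3, A4}.
P(S) = 0.11 + 0.44 + 0.34 = 0.89.
P(T ∩ S) = 0.2253·0.11 + 0.3835·0.44 + 0.0888·0.34 = 0.024783 + 0.16874 + 0.030192 = 0.223715.
P(T | S) = 0.223715 / 0.89 = 0.251365…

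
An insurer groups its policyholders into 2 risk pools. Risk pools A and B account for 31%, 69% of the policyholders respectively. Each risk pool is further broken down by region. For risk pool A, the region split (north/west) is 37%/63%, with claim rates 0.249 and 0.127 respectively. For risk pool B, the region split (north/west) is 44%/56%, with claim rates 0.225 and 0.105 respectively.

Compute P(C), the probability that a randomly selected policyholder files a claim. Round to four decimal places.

P(C|A) = 0.37·0.249 + 0.63·0.127 = 0.09213 + 0.08001 = 0.17214
P(C|B) = 0.44·0.225 + 0.56·0.105 = 0.099 + 0.0588 = 0.1578
By total probability over the outer partition,
P(C) = 0.31·0.17214 + 0.69·0.1578
      = 0.0533634 + 0.108882 = 0.1622454

0.1622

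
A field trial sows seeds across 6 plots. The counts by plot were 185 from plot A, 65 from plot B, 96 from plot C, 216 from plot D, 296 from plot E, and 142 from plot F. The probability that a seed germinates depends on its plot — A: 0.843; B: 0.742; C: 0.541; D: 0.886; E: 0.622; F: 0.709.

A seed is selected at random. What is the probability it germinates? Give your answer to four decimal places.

Total: 185 + 65 + 96 + 216 + 296 + 142 = 1000.
P(A) = 185/1000 = 0.185. P(B) = 65/1000 = 0.065. P(C) = 96/1000 = 0.096. P(D) = 216/1000 = 0.216. P(E) = 296/1000 = 0.296. P(F) = 142/1000 = 0.142.
P(G) = P(G|A)·P(A) + P(G|B)·P(B) + P(G|C)·P(C) + P(G|D)·P(D) + P(G|E)·P(E) + P(G|F)·P(F)
      = 0.843·0.185 + 0.742·0.065 + 0.541·0.096 + 0.886·0.216 + 0.622·0.296 + 0.709·0.142
      = 0.155955 + 0.04823 + 0.051936 + 0.191376 + 0.184112 + 0.100678 = 0.732287

P(G) ≈ 0.7323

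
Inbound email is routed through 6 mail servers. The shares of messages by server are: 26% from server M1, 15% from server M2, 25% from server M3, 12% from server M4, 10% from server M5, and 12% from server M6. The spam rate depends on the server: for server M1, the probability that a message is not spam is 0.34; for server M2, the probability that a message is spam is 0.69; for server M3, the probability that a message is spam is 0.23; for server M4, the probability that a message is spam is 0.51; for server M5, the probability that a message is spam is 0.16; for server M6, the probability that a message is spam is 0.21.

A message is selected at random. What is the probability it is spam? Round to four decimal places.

P(S|M1) = 1 − 0.34 = 0.66.
P(S) = P(S|M1)·P(M1) + P(S|M2)·P(M2) + P(S|M3)·P(M3) + P(S|M4)·P(M4) + P(S|M5)·P(M5) + P(S|M6)·P(M6)
      = 0.66·0.26 + 0.69·0.15 + 0.23·0.25 + 0.51·0.12 + 0.16·0.1 + 0.21·0.12
      = 0.1716 + 0.1035 + 0.0575 + 0.0612 + 0.016 + 0.0252 = 0.435

P(S) ≈ 0.4350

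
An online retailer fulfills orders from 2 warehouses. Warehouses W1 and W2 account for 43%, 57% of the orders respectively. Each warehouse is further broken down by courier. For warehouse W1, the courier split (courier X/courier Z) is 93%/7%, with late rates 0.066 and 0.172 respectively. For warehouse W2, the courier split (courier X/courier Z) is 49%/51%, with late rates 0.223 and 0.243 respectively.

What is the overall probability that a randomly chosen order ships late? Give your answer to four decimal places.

P(L|W1) = 0.93·0.066 + 0.07·0.172 = 0.06138 + 0.01204 = 0.07342
P(L|W2) = 0.49·0.223 + 0.51·0.243 = 0.10927 + 0.12393 = 0.2332
By total probability over the outer partition,
P(L) = 0.43·0.07342 + 0.57·0.2332
      = 0.0315706 + 0.132924 = 0.1644946

P(L) ≈ 0.1645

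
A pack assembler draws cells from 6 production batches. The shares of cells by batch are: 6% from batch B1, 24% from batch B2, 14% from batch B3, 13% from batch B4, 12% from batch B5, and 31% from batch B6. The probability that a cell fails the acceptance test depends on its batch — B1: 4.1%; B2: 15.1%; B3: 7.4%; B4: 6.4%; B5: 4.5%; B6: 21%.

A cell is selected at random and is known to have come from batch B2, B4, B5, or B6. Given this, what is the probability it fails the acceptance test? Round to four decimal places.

P(F|S) ≈ 0.1438

Let S = {B2, B4, B5, B6}.
P(S) = 0.24 + 0.13 + 0.12 + 0.31 = 0.8.
P(F ∩ S) = 0.151·0.24 + 0.064·0.13 + 0.045·0.12 + 0.21·0.31 = 0.03624 + 0.00832 + 0.0054 + 0.0651 = 0.11506.
P(F | S) = 0.11506 / 0.8 = 0.143825…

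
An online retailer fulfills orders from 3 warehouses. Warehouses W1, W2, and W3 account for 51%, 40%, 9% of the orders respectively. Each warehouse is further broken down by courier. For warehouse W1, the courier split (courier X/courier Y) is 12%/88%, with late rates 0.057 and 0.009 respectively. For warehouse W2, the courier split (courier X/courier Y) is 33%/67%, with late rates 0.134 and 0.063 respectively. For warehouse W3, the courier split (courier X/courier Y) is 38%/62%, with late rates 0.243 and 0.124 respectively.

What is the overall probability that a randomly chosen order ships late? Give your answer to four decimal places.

0.0573

P(L|W1) = 0.12·0.057 + 0.88·0.009 = 0.00684 + 0.00792 = 0.01476
P(L|W2) = 0.33·0.134 + 0.67·0.063 = 0.04422 + 0.04221 = 0.08643
P(L|W3) = 0.38·0.243 + 0.62·0.124 = 0.09234 + 0.07688 = 0.16922
Then overall,
P(L) = 0.51·0.01476 + 0.4·0.08643 + 0.09·0.16922
      = 0.0075276 + 0.034572 + 0.0152298 = 0.0573294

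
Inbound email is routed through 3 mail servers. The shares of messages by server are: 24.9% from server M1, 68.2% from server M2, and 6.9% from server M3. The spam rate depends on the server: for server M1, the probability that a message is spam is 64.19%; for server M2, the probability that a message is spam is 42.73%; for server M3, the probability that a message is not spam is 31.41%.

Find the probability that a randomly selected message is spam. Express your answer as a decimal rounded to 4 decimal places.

P(S|M3) = 1 − 0.3141 = 0.6859.
Using total probability over the partition,
P(S) = P(S|M1)·P(M1) + P(S|M2)·P(M2) + P(S|M3)·P(M3)
      = 0.6419·0.249 + 0.4273·0.682 + 0.6859·0.069
      = 0.1598331 + 0.2914186 + 0.0473271 = 0.4985788

P(S) ≈ 0.4986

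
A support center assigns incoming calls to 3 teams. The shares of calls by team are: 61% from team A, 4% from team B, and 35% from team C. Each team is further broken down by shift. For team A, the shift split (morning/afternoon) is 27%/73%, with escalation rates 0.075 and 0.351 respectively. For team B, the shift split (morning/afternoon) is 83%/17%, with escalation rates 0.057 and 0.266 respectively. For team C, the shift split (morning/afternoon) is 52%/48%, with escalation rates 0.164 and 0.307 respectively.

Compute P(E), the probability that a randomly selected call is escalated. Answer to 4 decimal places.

0.2538

P(E|A) = 0.27·0.075 + 0.73·0.351 = 0.02025 + 0.25623 = 0.27648
P(E|B) = 0.83·0.057 + 0.17·0.266 = 0.04731 + 0.04522 = 0.09253
P(E|C) = 0.52·0.164 + 0.48·0.307 = 0.08528 + 0.14736 = 0.23264
By total probability over the outer partition,
P(E) = 0.61·0.27648 + 0.04·0.09253 + 0.35·0.23264
      = 0.1686528 + 0.0037012 + 0.081424 = 0.253778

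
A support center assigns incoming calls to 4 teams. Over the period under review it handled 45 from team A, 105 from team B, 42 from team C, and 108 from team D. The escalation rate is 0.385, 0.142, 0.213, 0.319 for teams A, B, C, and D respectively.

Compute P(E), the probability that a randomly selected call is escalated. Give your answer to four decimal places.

P(E) ≈ 0.2521

Total: 45 + 105 + 42 + 108 = 300.
P(A) = 45/300 = 0.15. P(B) = 105/300 = 0.35. P(C) = 42/300 = 0.14. P(D) = 108/300 = 0.36.
P(E) = P(E|A)·P(A) + P(E|B)·P(B) + P(E|C)·P(C) + P(E|D)·P(D)
      = 0.385·0.15 + 0.142·0.35 + 0.213·0.14 + 0.319·0.36
      = 0.05775 + 0.0497 + 0.02982 + 0.11484 = 0.25211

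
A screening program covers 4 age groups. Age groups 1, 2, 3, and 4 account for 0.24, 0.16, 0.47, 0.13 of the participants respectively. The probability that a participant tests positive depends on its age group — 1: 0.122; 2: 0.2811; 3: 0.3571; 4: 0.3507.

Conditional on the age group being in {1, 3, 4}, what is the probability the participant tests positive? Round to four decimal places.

0.2889

Let S = {1, 3, 4}.
P(S) = 0.24 + 0.47 + 0.13 = 0.84.
P(T ∩ S) = 0.122·0.24 + 0.3571·0.47 + 0.3507·0.13 = 0.02928 + 0.167837 + 0.045591 = 0.242708.
P(T | S) = 0.242708 / 0.84 = 0.288938…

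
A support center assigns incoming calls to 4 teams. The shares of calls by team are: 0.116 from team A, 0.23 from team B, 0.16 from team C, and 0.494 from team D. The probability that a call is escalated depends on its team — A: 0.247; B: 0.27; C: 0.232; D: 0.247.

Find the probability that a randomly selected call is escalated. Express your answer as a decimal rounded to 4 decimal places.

Using total probability over the partition,
P(E) = P(E|A)·P(A) + P(E|B)·P(B) + P(E|C)·P(C) + P(E|D)·P(D)
      = 0.247·0.116 + 0.27·0.23 + 0.232·0.16 + 0.247·0.494
      = 0.028652 + 0.0621 + 0.03712 + 0.122018 = 0.24989

P(E) ≈ 0.2499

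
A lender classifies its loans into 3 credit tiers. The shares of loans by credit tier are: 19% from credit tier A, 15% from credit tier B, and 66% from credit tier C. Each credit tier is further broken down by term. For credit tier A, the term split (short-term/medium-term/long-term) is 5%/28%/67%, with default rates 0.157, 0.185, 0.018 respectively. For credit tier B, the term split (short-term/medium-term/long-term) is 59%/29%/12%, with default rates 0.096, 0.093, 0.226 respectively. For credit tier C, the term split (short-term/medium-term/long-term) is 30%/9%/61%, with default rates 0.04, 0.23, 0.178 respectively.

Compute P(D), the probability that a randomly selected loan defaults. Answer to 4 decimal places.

P(D|A) = 0.05·0.157 + 0.28·0.185 + 0.67·0.018 = 0.00785 + 0.0518 + 0.01206 = 0.07171
P(D|B) = 0.59·0.096 + 0.29·0.093 + 0.12·0.226 = 0.05664 + 0.02697 + 0.02712 = 0.11073
P(D|C) = 0.3·0.04 + 0.09·0.23 + 0.61·0.178 = 0.012 + 0.0207 + 0.10858 = 0.14128
By total probability over the outer partition,
P(D) = 0.19·0.07171 + 0.15·0.11073 + 0.66·0.14128
      = 0.0136249 + 0.0166095 + 0.0932448 = 0.1234792

0.1235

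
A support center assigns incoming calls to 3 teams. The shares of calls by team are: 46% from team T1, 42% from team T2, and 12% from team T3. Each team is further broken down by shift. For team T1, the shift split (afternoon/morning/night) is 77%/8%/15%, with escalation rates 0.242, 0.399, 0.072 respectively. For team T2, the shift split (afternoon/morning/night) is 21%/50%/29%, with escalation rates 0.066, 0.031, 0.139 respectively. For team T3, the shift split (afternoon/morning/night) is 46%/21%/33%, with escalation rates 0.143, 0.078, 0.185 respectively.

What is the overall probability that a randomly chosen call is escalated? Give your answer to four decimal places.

P(E|T1) = 0.77·0.242 + 0.08·0.399 + 0.15·0.072 = 0.18634 + 0.03192 + 0.0108 = 0.22906
P(E|T2) = 0.21·0.066 + 0.5·0.031 + 0.29·0.139 = 0.01386 + 0.0155 + 0.04031 = 0.06967
P(E|T3) = 0.46·0.143 + 0.21·0.078 + 0.33·0.185 = 0.06578 + 0.01638 + 0.06105 = 0.14321
Then overall,
P(E) = 0.46·0.22906 + 0.42·0.06967 + 0.12·0.14321
      = 0.1053676 + 0.0292614 + 0.0171852 = 0.1518142

P(E) ≈ 0.1518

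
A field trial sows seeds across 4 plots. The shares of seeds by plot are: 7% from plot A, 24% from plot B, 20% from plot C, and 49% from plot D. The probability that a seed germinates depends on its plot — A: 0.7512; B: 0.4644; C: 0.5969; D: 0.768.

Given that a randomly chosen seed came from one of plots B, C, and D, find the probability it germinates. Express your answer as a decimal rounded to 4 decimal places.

0.6529

Let S = {B, C, D}.
P(S) = 0.24 + 0.2 + 0.49 = 0.93.
P(G ∩ S) = 0.4644·0.24 + 0.5969·0.2 + 0.768·0.49 = 0.111456 + 0.11938 + 0.37632 = 0.607156.
P(G | S) = 0.607156 / 0.93 = 0.652856…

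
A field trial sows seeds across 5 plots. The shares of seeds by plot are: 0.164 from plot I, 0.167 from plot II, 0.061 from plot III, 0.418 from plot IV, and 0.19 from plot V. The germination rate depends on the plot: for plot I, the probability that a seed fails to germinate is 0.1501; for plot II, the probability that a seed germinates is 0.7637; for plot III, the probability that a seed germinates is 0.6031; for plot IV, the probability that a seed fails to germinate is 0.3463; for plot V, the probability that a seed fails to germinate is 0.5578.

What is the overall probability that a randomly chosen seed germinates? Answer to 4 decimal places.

P(G|I) = 1 − 0.1501 = 0.8499.
P(G|IV) = 1 − 0.3463 = 0.6537.
P(G|V) = 1 − 0.5578 = 0.4422.
P(G) = P(G|I)·P(I) + P(G|II)·P(II) + P(G|III)·P(III) + P(G|IV)·P(IV) + P(G|V)·P(V)
      = 0.8499·0.164 + 0.7637·0.167 + 0.6031·0.061 + 0.6537·0.418 + 0.4422·0.19
      = 0.1393836 + 0.1275379 + 0.0367891 + 0.2732466 + 0.084018 = 0.6609752

0.6610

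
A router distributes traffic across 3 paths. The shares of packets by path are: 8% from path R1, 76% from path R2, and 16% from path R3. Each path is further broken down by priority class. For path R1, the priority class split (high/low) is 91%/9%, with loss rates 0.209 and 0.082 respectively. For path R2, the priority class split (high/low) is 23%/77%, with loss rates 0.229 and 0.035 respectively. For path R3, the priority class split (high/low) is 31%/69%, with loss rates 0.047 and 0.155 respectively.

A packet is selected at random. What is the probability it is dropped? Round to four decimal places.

P(L) ≈ 0.0958

P(L|R1) = 0.91·0.209 + 0.09·0.082 = 0.19019 + 0.00738 = 0.19757
P(L|R2) = 0.23·0.229 + 0.77·0.035 = 0.05267 + 0.02695 = 0.07962
P(L|R3) = 0.31·0.047 + 0.69·0.155 = 0.01457 + 0.10695 = 0.12152
Then overall,
P(L) = 0.08·0.19757 + 0.76·0.07962 + 0.16·0.12152
      = 0.0158056 + 0.0605112 + 0.0194432 = 0.09576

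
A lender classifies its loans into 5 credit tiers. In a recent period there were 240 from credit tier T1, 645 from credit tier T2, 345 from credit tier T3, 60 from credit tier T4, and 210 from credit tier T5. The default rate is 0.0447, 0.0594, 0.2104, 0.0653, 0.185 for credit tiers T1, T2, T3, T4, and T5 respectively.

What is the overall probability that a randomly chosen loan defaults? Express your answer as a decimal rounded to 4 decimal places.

P(D) ≈ 0.1096

Total: 240 + 645 + 345 + 60 + 210 = 1500.
P(T1) = 240/1500 = 0.16. P(T2) = 645/1500 = 0.43. P(T3) = 345/1500 = 0.23. P(T4) = 60/1500 = 0.04. P(T5) = 210/1500 = 0.14.
Using total probability over the partition,
P(D) = P(D|T1)·P(T1) + P(D|T2)·P(T2) + P(D|T3)·P(T3) + P(D|T4)·P(T4) + P(D|T5)·P(T5)
      = 0.0447·0.16 + 0.0594·0.43 + 0.2104·0.23 + 0.0653·0.04 + 0.185·0.14
      = 0.007152 + 0.025542 + 0.048392 + 0.002612 + 0.0259 = 0.109598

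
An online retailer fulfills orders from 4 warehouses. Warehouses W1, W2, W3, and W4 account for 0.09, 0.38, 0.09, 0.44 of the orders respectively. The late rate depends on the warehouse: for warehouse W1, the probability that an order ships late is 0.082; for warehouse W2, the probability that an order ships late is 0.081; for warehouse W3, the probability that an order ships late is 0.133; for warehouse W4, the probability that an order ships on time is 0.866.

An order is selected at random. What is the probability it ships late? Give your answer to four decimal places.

0.1091

P(L|W4) = 1 − 0.866 = 0.134.
P(L) = P(L|W1)·P(W1) + P(L|W2)·P(W2) + P(L|W3)·P(W3) + P(L|W4)·P(W4)
      = 0.082·0.09 + 0.081·0.38 + 0.133·0.09 + 0.134·0.44
      = 0.00738 + 0.03078 + 0.01197 + 0.05896 = 0.10909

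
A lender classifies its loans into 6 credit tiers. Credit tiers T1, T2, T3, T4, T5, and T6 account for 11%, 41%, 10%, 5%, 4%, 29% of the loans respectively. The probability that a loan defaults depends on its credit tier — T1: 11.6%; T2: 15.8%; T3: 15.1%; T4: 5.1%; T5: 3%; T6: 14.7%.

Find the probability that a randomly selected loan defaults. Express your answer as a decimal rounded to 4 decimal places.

0.1390

P(D) = P(D|T1)·P(T1) + P(D|T2)·P(T2) + P(D|T3)·P(T3) + P(D|T4)·P(T4) + P(D|T5)·P(T5) + P(D|T6)·P(T6)
      = 0.116·0.11 + 0.158·0.41 + 0.151·0.1 + 0.051·0.05 + 0.03·0.04 + 0.147·0.29
      = 0.01276 + 0.06478 + 0.0151 + 0.00255 + 0.0012 + 0.04263 = 0.13902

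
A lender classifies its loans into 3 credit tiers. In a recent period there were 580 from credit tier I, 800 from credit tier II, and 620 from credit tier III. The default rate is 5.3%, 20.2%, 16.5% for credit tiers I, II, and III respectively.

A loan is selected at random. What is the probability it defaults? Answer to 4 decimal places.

0.1473

Total: 580 + 800 + 620 = 2000.
P(I) = 580/2000 = 0.29. P(II) = 800/2000 = 0.4. P(III) = 620/2000 = 0.31.
P(D) = P(D|I)·P(I) + P(D|II)·P(II) + P(D|III)·P(III)
      = 0.053·0.29 + 0.202·0.4 + 0.165·0.31
      = 0.01537 + 0.0808 + 0.05115 = 0.14732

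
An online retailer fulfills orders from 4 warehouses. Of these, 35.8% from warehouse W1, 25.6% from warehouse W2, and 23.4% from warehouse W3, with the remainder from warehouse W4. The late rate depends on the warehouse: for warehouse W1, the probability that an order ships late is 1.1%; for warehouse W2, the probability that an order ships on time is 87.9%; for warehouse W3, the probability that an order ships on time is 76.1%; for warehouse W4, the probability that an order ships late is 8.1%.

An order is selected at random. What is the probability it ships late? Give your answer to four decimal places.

P(W4) = 1 − (0.358 + 0.256 + 0.234) = 0.152.
P(L|W2) = 1 − 0.879 = 0.121.
P(L|W3) = 1 − 0.761 = 0.239.
P(L) = P(L|W1)·P(W1) + P(L|W2)·P(W2) + P(L|W3)·P(W3) + P(L|W4)·P(W4)
      = 0.011·0.358 + 0.121·0.256 + 0.239·0.234 + 0.081·0.152
      = 0.003938 + 0.030976 + 0.055926 + 0.012312 = 0.103152

0.1032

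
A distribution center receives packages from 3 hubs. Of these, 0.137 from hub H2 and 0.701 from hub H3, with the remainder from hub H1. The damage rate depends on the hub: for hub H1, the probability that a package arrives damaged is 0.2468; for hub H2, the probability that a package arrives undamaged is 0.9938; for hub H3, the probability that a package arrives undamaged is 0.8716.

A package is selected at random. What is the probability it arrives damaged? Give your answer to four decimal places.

0.1308

P(H1) = 1 − (0.137 + 0.701) = 0.162.
P(D|H2) = 1 − 0.9938 = 0.0062.
P(D|H3) = 1 − 0.8716 = 0.1284.
P(D) = P(D|H1)·P(H1) + P(D|H2)·P(H2) + P(D|H3)·P(H3)
      = 0.2468·0.162 + 0.0062·0.137 + 0.1284·0.701
      = 0.0399816 + 0.0008494 + 0.0900084 = 0.1308394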